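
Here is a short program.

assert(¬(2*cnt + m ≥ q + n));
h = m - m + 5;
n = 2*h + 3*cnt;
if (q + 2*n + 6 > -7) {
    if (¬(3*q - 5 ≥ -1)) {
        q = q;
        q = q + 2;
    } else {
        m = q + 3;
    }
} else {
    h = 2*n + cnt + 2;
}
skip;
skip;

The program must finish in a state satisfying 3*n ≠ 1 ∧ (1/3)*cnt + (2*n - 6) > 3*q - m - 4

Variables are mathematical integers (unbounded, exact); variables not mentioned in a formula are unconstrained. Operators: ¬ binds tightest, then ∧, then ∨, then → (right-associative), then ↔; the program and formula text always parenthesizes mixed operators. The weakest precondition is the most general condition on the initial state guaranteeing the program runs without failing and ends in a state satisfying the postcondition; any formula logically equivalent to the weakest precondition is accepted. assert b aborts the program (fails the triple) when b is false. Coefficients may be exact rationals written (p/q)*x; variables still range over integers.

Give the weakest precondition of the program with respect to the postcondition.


Working backward. After the program, the postcondition 3*n ≠ 1 ∧ (1/3)*cnt + (2*n - 6) > 3*q - m - 4 must hold; in canonical form it is 3*n ≠ 1 ∧ (1/3)*cnt + m + 2*n > 3*q + 2.
Before skip: 3*n ≠ 1 ∧ (1/3)*cnt + m + 2*n > 3*q + 2
Before skip: 3*n ≠ 1 ∧ (1/3)*cnt + m + 2*n > 3*q + 2
Then branch requires ((¬(3*q ≥ 4)) → (3*n ≠ 1 ∧ (1/3)*cnt + m + 2*n > 3*q + 8)) ∧ (3*q ≥ 4 → (3*n ≠ 1 ∧ (1/3)*cnt + 2*n > 2*q - 1)); else branch requires 3*n ≠ 1 ∧ (1/3)*cnt + m + 2*n > 3*q + 2.
Before the if: (2*n + q > -13 → (((¬(3*q ≥ 4)) → (3*n ≠ 1 ∧ (1/3)*cnt + m + 2*n > 3*q + 8)) ∧ (3*q ≥ 4 → (3*n ≠ 1 ∧ (1/3)*cnt + 2*n > 2*q - 1)))) ∧ ((¬(2*n + q > -13)) → (3*n ≠ 1 ∧ (1/3)*cnt + m + 2*n > 3*q + 2))
Before n := 2*h + 3*cnt: (6*cnt + 4*h + q > -13 → (((¬(3*q ≥ 4)) → (9*cnt + 6*h ≠ 1 ∧ (19/3)*cnt + 4*h + m > 3*q + 8)) ∧ (3*q ≥ 4 → (9*cnt + 6*h ≠ 1 ∧ (19/3)*cnt + 4*h > 2*q - 1)))) ∧ ((¬(6*cnt + 4*h + q > -13)) → (9*cnt + 6*h ≠ 1 ∧ (19/3)*cnt + 4*h + m > 3*q + 2))
Before h := m - m + 5: (6*cnt + q > -33 → (((¬(3*q ≥ 4)) → (9*cnt ≠ -29 ∧ (19/3)*cnt + m > 3*q - 12)) ∧ (3*q ≥ 4 → (9*cnt ≠ -29 ∧ (19/3)*cnt > 2*q - 21)))) ∧ ((¬(6*cnt + q > -33)) → (9*cnt ≠ -29 ∧ (19/3)*cnt + m > 3*q - 18))
Before assert ¬(2*cnt + m ≥ q + n): (¬(2*cnt + m ≥ n + q)) ∧ (6*cnt + q > -33 → (((¬(3*q ≥ 4)) → (9*cnt ≠ -29 ∧ (19/3)*cnt + m > 3*q - 12)) ∧ (3*q ≥ 4 → (9*cnt ≠ -29 ∧ (19/3)*cnt > 2*q - 21)))) ∧ ((¬(6*cnt + q > -33)) → (9*cnt ≠ -29 ∧ (19/3)*cnt + m > 3*q - 18))
Answer: WP = (¬(2*cnt + m ≥ n + q)) ∧ (6*cnt + q > -33 → (((¬(3*q ≥ 4)) → (9*cnt ≠ -29 ∧ (19/3)*cnt + m > 3*q - 12)) ∧ (3*q ≥ 4 → (9*cnt ≠ -29 ∧ (19/3)*cnt > 2*q - 21)))) ∧ ((¬(6*cnt + q > -33)) → (9*cnt ≠ -29 ∧ (19/3)*cnt + m > 3*q - 18))


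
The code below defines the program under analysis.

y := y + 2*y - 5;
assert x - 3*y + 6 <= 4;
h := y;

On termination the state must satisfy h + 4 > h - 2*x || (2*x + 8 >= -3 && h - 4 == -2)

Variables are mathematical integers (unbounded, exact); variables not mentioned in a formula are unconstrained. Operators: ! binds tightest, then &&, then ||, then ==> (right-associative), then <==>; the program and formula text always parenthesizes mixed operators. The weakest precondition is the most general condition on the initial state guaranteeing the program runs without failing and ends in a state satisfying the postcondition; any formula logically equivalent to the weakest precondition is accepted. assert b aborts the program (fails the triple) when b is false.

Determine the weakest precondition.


Working backward. After the program, the postcondition h + 4 > h - 2*x || (2*x + 8 >= -3 && h - 4 == -2) must hold; in canonical form it is 2*x > -4 || (2*x >= -11 && h == 2).
Before h := y: 2*x > -4 || (2*x >= -11 && y == 2)
Before assert x - 3*y + 6 <= 4: x <= 3*y - 2 && (2*x > -4 || (2*x >= -11 && y == 2))
Before y := y + 2*y - 5: x <= 9*y - 17 && (2*x > -4 || (2*x >= -11 && 3*y == 7))
Answer: WP = x <= 9*y - 17 && (2*x > -4 || (2*x >= -11 && 3*y == 7))


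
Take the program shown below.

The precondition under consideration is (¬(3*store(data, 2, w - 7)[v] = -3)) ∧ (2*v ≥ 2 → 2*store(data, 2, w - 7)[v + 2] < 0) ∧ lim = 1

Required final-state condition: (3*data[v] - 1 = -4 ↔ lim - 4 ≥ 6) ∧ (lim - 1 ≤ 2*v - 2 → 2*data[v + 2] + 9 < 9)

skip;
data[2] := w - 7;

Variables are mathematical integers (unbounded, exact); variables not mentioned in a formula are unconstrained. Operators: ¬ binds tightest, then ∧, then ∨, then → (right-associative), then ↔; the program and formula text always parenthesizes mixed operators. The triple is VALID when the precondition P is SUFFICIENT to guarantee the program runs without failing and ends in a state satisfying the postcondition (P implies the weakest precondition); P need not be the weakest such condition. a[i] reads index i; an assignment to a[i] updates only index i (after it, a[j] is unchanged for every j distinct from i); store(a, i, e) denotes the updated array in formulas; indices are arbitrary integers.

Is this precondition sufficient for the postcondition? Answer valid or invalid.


Working backward. After the program, the postcondition (3*data[v] - 1 = -4 ↔ lim - 4 ≥ 6) ∧ (lim - 1 ≤ 2*v - 2 → 2*data[v + 2] + 9 < 9) must hold; in canonical form it is (3*data[v] = -3 ↔ lim ≥ 10) ∧ (lim ≤ 2*v - 1 → 2*data[v + 2] < 0).
Before data[2] := w - 7: (3*store(data, 2, w - 7)[v] = -3 ↔ lim ≥ 10) ∧ (lim ≤ 2*v - 1 → 2*store(data, 2, w - 7)[v + 2] < 0)
Before skip: (3*store(data, 2, w - 7)[v] = -3 ↔ lim ≥ 10) ∧ (lim ≤ 2*v - 1 → 2*store(data, 2, w - 7)[v + 2] < 0)
The weakest precondition is (3*store(data, 2, w - 7)[v] = -3 ↔ lim ≥ 10) ∧ (lim ≤ 2*v - 1 → 2*store(data, 2, w - 7)[v + 2] < 0).
Check whether (¬(3*store(data, 2, w - 7)[v] = -3)) ∧ (2*v ≥ 2 → 2*store(data, 2, w - 7)[v + 2] < 0) ∧ lim = 1 implies it.
Every state satisfying the precondition satisfies the weakest precondition: the implication holds.
Answer: valid


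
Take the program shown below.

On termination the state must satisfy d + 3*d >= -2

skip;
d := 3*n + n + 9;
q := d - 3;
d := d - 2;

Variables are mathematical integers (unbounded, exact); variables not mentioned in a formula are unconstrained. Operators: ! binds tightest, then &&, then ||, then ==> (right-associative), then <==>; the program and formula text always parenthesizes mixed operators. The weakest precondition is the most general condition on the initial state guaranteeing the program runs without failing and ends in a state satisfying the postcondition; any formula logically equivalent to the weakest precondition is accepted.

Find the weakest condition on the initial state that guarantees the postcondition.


Working backward. After the program, the postcondition d + 3*d >= -2 must hold; in canonical form it is 4*d >= -2.
Before d := d - 2: 4*d >= 6
Before q := d - 3: 4*d >= 6
Before d := 3*n + n + 9: 16*n >= -30
Before skip: 16*n >= -30
Answer: WP = 16*n >= -30


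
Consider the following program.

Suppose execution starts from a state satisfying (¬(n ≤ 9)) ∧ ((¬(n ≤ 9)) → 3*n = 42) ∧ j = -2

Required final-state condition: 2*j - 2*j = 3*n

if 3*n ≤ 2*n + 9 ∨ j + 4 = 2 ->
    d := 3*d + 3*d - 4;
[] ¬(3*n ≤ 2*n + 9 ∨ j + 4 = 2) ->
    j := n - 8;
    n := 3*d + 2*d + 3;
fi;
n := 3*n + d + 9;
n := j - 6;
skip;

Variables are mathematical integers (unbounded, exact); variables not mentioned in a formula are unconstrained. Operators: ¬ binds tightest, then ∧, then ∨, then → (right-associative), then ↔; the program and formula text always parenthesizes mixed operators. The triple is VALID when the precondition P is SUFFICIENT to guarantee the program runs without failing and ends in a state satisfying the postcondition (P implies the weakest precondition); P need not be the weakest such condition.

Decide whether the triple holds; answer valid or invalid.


Working backward. After the program, the postcondition 2*j - 2*j = 3*n must hold; in canonical form it is 3*n = 0.
Before skip: 3*n = 0
Before n := j - 6: 3*j = 18
Before n := 3*n + d + 9: 3*j = 18
Then branch requires 3*j = 18; else branch requires 3*n = 42.
Before the if: ((n ≤ 9 ∨ j = -2) → 3*j = 18) ∧ ((¬(n ≤ 9 ∨ j = -2)) → 3*n = 42)
The weakest precondition is ((n ≤ 9 ∨ j = -2) → 3*j = 18) ∧ ((¬(n ≤ 9 ∨ j = -2)) → 3*n = 42).
Check whether (¬(n ≤ 9)) ∧ ((¬(n ≤ 9)) → 3*n = 42) ∧ j = -2 implies it.
Countermodel: at the initial state j = -2, n = 14, the precondition holds but the weakest precondition fails.
Answer: invalid


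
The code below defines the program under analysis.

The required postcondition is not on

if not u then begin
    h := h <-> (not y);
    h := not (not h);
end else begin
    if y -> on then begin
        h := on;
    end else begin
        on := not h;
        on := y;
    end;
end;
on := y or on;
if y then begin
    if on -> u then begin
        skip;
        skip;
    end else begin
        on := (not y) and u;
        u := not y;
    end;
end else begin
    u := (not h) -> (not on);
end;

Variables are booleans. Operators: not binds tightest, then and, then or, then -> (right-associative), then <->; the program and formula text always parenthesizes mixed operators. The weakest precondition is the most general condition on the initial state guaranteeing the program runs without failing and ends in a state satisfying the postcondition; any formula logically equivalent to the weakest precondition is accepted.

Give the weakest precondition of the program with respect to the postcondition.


Working backward. After the program, not on must hold.
Then branch requires ((on -> u) -> (not on)) and ((not (on -> u)) -> (not ((not y) and u))); else branch requires not on.
Before the if: (y -> (((on -> u) -> (not on)) and ((not (on -> u)) -> (not ((not y) and u))))) and ((not y) -> (not on))
Before on := y or on: (y -> ((((y or on) -> u) -> (not (y or on))) and ((not ((y or on) -> u)) -> (not ((not y) and u))))) and ((not y) -> (not (y or on)))
Then branch requires (y -> ((((y or on) -> u) -> (not (y or on))) and ((not ((y or on) -> u)) -> (not ((not y) and u))))) and ((not y) -> (not (y or on))); else branch requires ((y -> on) -> ((y -> ((((y or on) -> u) -> (not (y or on))) and ((not ((y or on) -> u)) -> (not ((not y) and u))))) and ((not y) -> (not (y or on))))) and ((not (y -> on)) -> (y -> (((y -> u) -> (not y)) and ((not (y -> u)) -> (not ((not y) and u)))))).
Before the if: ((not u) -> ((y -> ((((y or on) -> u) -> (not (y or on))) and ((not ((y or on) -> u)) -> (not ((not y) and u))))) and ((not y) -> (not (y or on))))) and (u -> (((y -> on) -> ((y -> ((((y or on) -> u) -> (not (y or on))) and ((not ((y or on) -> u)) -> (not ((not y) and u))))) and ((not y) -> (not (y or on))))) and ((not (y -> on)) -> (y -> (((y -> u) -> (not y)) and ((not (y -> u)) -> (not ((not y) and u))))))))
Answer: WP = ((not u) -> ((y -> ((((y or on) -> u) -> (not (y or on))) and ((not ((y or on) -> u)) -> (not ((not y) and u))))) and ((not y) -> (not (y or on))))) and (u -> (((y -> on) -> ((y -> ((((y or on) -> u) -> (not (y or on))) and ((not ((y or on) -> u)) -> (not ((not y) and u))))) and ((not y) -> (not (y or on))))) and ((not (y -> on)) -> (y -> (((y -> u) -> (not y)) and ((not (y -> u)) -> (not ((not y) and u))))))))


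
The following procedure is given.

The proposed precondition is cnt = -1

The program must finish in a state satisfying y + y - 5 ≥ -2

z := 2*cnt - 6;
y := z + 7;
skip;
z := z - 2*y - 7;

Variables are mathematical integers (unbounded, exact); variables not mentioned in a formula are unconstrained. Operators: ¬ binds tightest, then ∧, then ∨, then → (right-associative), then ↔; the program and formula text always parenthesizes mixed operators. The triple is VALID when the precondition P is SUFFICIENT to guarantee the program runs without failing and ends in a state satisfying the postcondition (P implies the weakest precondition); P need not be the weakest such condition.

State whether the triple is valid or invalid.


Working backward. After the program, the postcondition y + y - 5 ≥ -2 must hold; in canonical form it is 2*y ≥ 3.
Before z := z - 2*y - 7: 2*y ≥ 3
Before skip: 2*y ≥ 3
Before y := z + 7: 2*z ≥ -11
Before z := 2*cnt - 6: 4*cnt ≥ 1
The weakest precondition is 4*cnt ≥ 1.
Check whether cnt = -1 implies it.
Countermodel: at the initial state cnt = -1, the precondition holds but the weakest precondition fails.
Answer: invalid


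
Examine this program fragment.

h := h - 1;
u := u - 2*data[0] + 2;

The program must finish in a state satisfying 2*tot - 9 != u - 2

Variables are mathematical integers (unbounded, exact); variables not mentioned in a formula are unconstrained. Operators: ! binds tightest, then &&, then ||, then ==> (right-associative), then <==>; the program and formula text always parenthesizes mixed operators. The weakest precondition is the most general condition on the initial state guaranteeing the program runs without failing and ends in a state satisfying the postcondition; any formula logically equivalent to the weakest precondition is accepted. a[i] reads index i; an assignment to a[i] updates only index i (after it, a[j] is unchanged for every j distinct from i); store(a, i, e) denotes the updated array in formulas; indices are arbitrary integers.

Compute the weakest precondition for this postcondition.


Working backward. After the program, the postcondition 2*tot - 9 != u - 2 must hold; in canonical form it is 2*tot != u + 7.
Before u := u - 2*data[0] + 2: 2*data[0] + 2*tot != u + 9
Before h := h - 1: 2*data[0] + 2*tot != u + 9
Answer: WP = 2*data[0] + 2*tot != u + 9


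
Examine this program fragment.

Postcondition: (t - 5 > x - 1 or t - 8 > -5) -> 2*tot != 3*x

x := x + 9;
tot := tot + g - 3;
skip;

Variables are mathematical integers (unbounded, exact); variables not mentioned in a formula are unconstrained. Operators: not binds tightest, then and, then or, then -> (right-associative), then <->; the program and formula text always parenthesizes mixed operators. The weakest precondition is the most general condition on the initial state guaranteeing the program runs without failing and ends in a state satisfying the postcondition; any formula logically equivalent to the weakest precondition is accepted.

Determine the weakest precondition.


Working backward. After the program, the postcondition (t - 5 > x - 1 or t - 8 > -5) -> 2*tot != 3*x must hold; in canonical form it is (t > x + 4 or t > 3) -> 2*tot != 3*x.
Before skip: (t > x + 4 or t > 3) -> 2*tot != 3*x
Before tot := tot + g - 3: (t > x + 4 or t > 3) -> 2*g + 2*tot != 3*x + 6
Before x := x + 9: (t > x + 13 or t > 3) -> 2*g + 2*tot != 3*x + 33
Answer: WP = (t > x + 13 or t > 3) -> 2*g + 2*tot != 3*x + 33


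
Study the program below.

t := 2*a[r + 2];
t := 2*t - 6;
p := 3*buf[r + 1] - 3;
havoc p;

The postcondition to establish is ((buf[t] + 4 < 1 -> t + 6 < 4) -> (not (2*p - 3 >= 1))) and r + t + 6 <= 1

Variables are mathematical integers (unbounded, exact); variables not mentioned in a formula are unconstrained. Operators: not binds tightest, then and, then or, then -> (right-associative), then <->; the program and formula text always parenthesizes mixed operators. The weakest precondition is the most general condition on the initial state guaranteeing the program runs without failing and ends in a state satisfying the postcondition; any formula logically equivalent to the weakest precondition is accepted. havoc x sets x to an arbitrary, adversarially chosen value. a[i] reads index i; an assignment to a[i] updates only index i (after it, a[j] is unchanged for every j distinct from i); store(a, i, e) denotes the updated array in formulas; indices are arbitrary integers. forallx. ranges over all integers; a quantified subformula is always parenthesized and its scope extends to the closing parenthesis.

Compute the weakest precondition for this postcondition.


Working backward. After the program, the postcondition ((buf[t] + 4 < 1 -> t + 6 < 4) -> (not (2*p - 3 >= 1))) and r + t + 6 <= 1 must hold; in canonical form it is ((buf[t] < -3 -> t < -2) -> (not (2*p >= 4))) and r + t <= -5.
Before havoc p: forall p_1. (((buf[t] < -3 -> t < -2) -> (not (2*p_1 >= 4))) and r + t <= -5)
Before p := 3*buf[r + 1] - 3: forall p_1. (((buf[t] < -3 -> t < -2) -> (not (2*p_1 >= 4))) and r + t <= -5)
Before t := 2*t - 6: forall p_1. (((buf[2*t - 6] < -3 -> 2*t < 4) -> (not (2*p_1 >= 4))) and r + 2*t <= 1)
Before t := 2*a[r + 2]: forall p_1. (((buf[4*a[r + 2] - 6] < -3 -> 4*a[r + 2] < 4) -> (not (2*p_1 >= 4))) and 4*a[r + 2] + r <= 1)
Answer: WP = forall p_1. (((buf[4*a[r + 2] - 6] < -3 -> 4*a[r + 2] < 4) -> (not (2*p_1 >= 4))) and 4*a[r + 2] + r <= 1)


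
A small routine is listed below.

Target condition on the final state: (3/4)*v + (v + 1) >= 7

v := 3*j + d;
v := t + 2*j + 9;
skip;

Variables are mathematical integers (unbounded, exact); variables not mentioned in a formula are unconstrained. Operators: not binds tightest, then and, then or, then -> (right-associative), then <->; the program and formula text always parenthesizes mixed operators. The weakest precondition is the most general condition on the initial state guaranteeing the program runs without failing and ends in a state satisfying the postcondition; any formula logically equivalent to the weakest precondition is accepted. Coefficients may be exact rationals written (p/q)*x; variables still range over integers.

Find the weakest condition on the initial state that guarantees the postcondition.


Working backward. After the program, the postcondition (3/4)*v + (v + 1) >= 7 must hold; in canonical form it is (7/4)*v >= 6.
Before skip: (7/4)*v >= 6
Before v := t + 2*j + 9: (7/2)*j + (7/4)*t >= -39/4
Before v := 3*j + d: (7/2)*j + (7/4)*t >= -39/4
Answer: WP = (7/2)*j + (7/4)*t >= -39/4


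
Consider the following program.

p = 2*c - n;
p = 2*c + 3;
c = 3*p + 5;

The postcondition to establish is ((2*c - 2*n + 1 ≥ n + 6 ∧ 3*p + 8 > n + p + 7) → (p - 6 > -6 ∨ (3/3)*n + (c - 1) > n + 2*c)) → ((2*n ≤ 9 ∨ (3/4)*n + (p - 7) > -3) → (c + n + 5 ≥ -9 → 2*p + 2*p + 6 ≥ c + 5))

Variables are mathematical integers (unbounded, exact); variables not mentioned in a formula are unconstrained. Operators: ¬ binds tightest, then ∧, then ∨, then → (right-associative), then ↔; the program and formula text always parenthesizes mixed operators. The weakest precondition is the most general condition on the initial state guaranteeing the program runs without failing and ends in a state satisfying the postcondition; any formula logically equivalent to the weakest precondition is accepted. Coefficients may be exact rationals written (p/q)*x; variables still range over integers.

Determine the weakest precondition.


Working backward. After the program, the postcondition ((2*c - 2*n + 1 ≥ n + 6 ∧ 3*p + 8 > n + p + 7) → (p - 6 > -6 ∨ (3/3)*n + (c - 1) > n + 2*c)) → ((2*n ≤ 9 ∨ (3/4)*n + (p - 7) > -3) → (c + n + 5 ≥ -9 → 2*p + 2*p + 6 ≥ c + 5)) must hold; in canonical form it is ((2*c ≥ 3*n + 5 ∧ 2*p > n - 1) → (p > 0 ∨ c < -1)) → ((2*n ≤ 9 ∨ (3/4)*n + p > 4) → (c + n ≥ -14 → 4*p ≥ c - 1)).
Before c := 3*p + 5: ((6*p ≥ 3*n - 5 ∧ 2*p > n - 1) → (p > 0 ∨ 3*p < -6)) → ((2*n ≤ 9 ∨ (3/4)*n + p > 4) → (n + 3*p ≥ -19 → p ≥ 4))
Before p := 2*c + 3: ((12*c ≥ 3*n - 23 ∧ 4*c > n - 7) → (2*c > -3 ∨ 6*c < -15)) → ((2*n ≤ 9 ∨ 2*c + (3/4)*n > 1) → (6*c + n ≥ -28 → 2*c ≥ 1))
Before p := 2*c - n: ((12*c ≥ 3*n - 23 ∧ 4*c > n - 7) → (2*c > -3 ∨ 6*c < -15)) → ((2*n ≤ 9 ∨ 2*c + (3/4)*n > 1) → (6*c + n ≥ -28 → 2*c ≥ 1))
Answer: WP = ((12*c ≥ 3*n - 23 ∧ 4*c > n - 7) → (2*c > -3 ∨ 6*c < -15)) → ((2*n ≤ 9 ∨ 2*c + (3/4)*n > 1) → (6*c + n ≥ -28 → 2*c ≥ 1))


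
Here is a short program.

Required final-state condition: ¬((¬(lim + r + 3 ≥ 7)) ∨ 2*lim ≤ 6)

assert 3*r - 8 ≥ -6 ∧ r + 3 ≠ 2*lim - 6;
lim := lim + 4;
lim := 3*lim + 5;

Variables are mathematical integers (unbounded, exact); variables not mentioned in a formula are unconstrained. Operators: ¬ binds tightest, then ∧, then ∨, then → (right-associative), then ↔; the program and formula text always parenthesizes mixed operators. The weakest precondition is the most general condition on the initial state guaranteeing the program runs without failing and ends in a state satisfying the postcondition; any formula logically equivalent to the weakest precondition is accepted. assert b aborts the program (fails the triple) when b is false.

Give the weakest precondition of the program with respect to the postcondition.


Working backward. After the program, the postcondition ¬((¬(lim + r + 3 ≥ 7)) ∨ 2*lim ≤ 6) must hold; in canonical form it is ¬((¬(lim + r ≥ 4)) ∨ 2*lim ≤ 6).
Before lim := 3*lim + 5: ¬((¬(3*lim + r ≥ -1)) ∨ 6*lim ≤ -4)
Before lim := lim + 4: ¬((¬(3*lim + r ≥ -13)) ∨ 6*lim ≤ -28)
Before assert 3*r - 8 ≥ -6 ∧ r + 3 ≠ 2*lim - 6: 3*r ≥ 2 ∧ r ≠ 2*lim - 9 ∧ (¬((¬(3*lim + r ≥ -13)) ∨ 6*lim ≤ -28))
Answer: WP = 3*r ≥ 2 ∧ r ≠ 2*lim - 9 ∧ (¬((¬(3*lim + r ≥ -13)) ∨ 6*lim ≤ -28))


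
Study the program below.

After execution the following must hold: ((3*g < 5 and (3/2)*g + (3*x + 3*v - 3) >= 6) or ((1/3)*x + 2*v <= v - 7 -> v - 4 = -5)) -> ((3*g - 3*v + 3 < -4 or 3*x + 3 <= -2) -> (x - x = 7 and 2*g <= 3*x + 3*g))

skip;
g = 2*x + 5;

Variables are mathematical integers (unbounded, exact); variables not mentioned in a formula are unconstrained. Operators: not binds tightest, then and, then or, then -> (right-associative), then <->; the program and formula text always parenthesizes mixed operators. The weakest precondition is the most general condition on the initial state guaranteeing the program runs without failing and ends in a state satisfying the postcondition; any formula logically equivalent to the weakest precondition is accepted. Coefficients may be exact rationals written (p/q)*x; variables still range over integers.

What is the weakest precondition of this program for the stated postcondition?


Working backward. After the program, the postcondition ((3*g < 5 and (3/2)*g + (3*x + 3*v - 3) >= 6) or ((1/3)*x + 2*v <= v - 7 -> v - 4 = -5)) -> ((3*g - 3*v + 3 < -4 or 3*x + 3 <= -2) -> (x - x = 7 and 2*g <= 3*x + 3*g)) must hold; in canonical form it is ((3*g < 5 and (3/2)*g + 3*v + 3*x >= 9) or (v + (1/3)*x <= -7 -> v = -1)) -> (not (3*g < 3*v - 7 or 3*x <= -5)).
Before g := 2*x + 5: ((6*x < -10 and 3*v + 6*x >= 3/2) or (v + (1/3)*x <= -7 -> v = -1)) -> (not (6*x < 3*v - 22 or 3*x <= -5))
Before skip: ((6*x < -10 and 3*v + 6*x >= 3/2) or (v + (1/3)*x <= -7 -> v = -1)) -> (not (6*x < 3*v - 22 or 3*x <= -5))
Answer: WP = ((6*x < -10 and 3*v + 6*x >= 3/2) or (v + (1/3)*x <= -7 -> v = -1)) -> (not (6*x < 3*v - 22 or 3*x <= -5))


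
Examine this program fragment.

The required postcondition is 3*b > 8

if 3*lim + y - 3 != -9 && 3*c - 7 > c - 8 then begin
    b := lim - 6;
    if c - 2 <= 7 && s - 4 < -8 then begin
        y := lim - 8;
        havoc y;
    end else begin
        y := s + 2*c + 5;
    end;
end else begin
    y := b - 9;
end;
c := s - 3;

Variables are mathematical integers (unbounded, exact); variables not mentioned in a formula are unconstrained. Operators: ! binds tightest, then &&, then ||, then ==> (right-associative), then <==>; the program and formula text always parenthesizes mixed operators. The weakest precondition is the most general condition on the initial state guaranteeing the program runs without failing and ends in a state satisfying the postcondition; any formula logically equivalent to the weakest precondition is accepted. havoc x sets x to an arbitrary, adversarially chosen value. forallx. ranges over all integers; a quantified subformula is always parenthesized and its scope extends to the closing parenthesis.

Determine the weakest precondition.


Working backward. After the program, 3*b > 8 must hold.
Before c := s - 3: 3*b > 8
Then branch requires ((c <= 9 && s < -4) ==> 3*lim > 26) && ((!(c <= 9 && s < -4)) ==> 3*lim > 26); else branch requires 3*b > 8.
Before the if: ((3*lim + y != -6 && 2*c > -1) ==> (((c <= 9 && s < -4) ==> 3*lim > 26) && ((!(c <= 9 && s < -4)) ==> 3*lim > 26))) && ((!(3*lim + y != -6 && 2*c > -1)) ==> 3*b > 8)
Answer: WP = ((3*lim + y != -6 && 2*c > -1) ==> (((c <= 9 && s < -4) ==> 3*lim > 26) && ((!(c <= 9 && s < -4)) ==> 3*lim > 26))) && ((!(3*lim + y != -6 && 2*c > -1)) ==> 3*b > 8)


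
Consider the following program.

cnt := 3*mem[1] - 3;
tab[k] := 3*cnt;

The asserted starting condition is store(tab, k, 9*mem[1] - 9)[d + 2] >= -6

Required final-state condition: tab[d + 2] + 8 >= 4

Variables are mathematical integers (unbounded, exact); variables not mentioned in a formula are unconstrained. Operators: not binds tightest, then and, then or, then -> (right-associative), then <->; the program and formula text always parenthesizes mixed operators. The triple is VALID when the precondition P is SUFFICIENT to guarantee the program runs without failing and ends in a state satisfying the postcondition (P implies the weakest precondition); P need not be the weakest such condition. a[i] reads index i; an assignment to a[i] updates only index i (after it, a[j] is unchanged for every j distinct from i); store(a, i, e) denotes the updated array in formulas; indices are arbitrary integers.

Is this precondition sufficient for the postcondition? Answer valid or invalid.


Working backward. After the program, the postcondition tab[d + 2] + 8 >= 4 must hold; in canonical form it is tab[d + 2] >= -4.
Before tab[k] := 3*cnt: store(tab, k, 3*cnt)[d + 2] >= -4
Before cnt := 3*mem[1] - 3: store(tab, k, 9*mem[1] - 9)[d + 2] >= -4
The weakest precondition is store(tab, k, 9*mem[1] - 9)[d + 2] >= -4.
Check whether store(tab, k, 9*mem[1] - 9)[d + 2] >= -6 implies it.
Countermodel: at the initial state d = 5, k = 3, mem = {[1] = 0, [3] = 0, [7] = 0, elsewhere 0}, tab = {[1] = 2, [3] = 2, [7] = -5, elsewhere 2}, the precondition holds but the weakest precondition fails.
Answer: invalid


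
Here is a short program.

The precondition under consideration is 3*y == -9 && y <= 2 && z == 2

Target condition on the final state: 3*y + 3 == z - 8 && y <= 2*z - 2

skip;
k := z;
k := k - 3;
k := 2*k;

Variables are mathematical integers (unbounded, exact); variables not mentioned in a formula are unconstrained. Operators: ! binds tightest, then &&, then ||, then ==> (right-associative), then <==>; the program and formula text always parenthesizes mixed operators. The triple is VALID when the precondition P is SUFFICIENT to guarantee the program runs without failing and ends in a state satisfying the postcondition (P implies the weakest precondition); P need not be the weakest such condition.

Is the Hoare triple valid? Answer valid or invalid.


Working backward. After the program, the postcondition 3*y + 3 == z - 8 && y <= 2*z - 2 must hold; in canonical form it is 3*y == z - 11 && y <= 2*z - 2.
Before k := 2*k: 3*y == z - 11 && y <= 2*z - 2
Before k := k - 3: 3*y == z - 11 && y <= 2*z - 2
Before k := z: 3*y == z - 11 && y <= 2*z - 2
Before skip: 3*y == z - 11 && y <= 2*z - 2
The weakest precondition is 3*y == z - 11 && y <= 2*z - 2.
Check whether 3*y == -9 && y <= 2 && z == 2 implies it.
Every state satisfying the precondition satisfies the weakest precondition: the implication holds.
Answer: valid


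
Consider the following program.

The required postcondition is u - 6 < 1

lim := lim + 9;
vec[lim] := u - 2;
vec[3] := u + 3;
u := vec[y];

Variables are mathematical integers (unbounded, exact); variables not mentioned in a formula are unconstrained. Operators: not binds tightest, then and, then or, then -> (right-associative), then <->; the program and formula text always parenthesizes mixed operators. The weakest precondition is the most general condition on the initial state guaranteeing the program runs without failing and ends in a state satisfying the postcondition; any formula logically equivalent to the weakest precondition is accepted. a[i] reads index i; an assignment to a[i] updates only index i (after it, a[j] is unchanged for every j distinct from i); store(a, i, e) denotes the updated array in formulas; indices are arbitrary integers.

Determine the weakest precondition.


Working backward. After the program, the postcondition u - 6 < 1 must hold; in canonical form it is u < 7.
Before u := vec[y]: vec[y] < 7
Before vec[3] := u + 3: store(vec, 3, u + 3)[y] < 7
Before vec[lim] := u - 2: store(store(vec, lim, u - 2), 3, u + 3)[y] < 7
Before lim := lim + 9: store(store(vec, lim + 9, u - 2), 3, u + 3)[y] < 7
Answer: WP = store(store(vec, lim + 9, u - 2), 3, u + 3)[y] < 7


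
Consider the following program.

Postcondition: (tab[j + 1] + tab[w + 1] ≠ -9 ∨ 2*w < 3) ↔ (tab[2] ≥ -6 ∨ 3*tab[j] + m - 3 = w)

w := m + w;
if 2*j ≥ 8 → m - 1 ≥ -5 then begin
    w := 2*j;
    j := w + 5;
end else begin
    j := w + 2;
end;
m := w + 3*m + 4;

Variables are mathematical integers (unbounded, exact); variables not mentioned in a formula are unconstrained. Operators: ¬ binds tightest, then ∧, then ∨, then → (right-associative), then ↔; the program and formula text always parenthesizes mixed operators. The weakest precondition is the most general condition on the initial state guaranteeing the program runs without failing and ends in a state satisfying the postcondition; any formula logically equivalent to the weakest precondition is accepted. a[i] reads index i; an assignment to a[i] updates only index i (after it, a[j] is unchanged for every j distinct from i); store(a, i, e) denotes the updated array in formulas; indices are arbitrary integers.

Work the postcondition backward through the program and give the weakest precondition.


Working backward. After the program, the postcondition (tab[j + 1] + tab[w + 1] ≠ -9 ∨ 2*w < 3) ↔ (tab[2] ≥ -6 ∨ 3*tab[j] + m - 3 = w) must hold; in canonical form it is (tab[j + 1] + tab[w + 1] ≠ -9 ∨ 2*w < 3) ↔ (tab[2] ≥ -6 ∨ 3*tab[j] + m = w + 3).
Before m := w + 3*m + 4: (tab[j + 1] + tab[w + 1] ≠ -9 ∨ 2*w < 3) ↔ (tab[2] ≥ -6 ∨ 3*tab[j] + 3*m = -1)
Then branch requires (tab[2*j + 1] + tab[2*j + 6] ≠ -9 ∨ 4*j < 3) ↔ (tab[2] ≥ -6 ∨ 3*tab[2*j + 5] + 3*m = -1); else branch requires (tab[w + 1] + tab[w + 3] ≠ -9 ∨ 2*w < 3) ↔ (tab[2] ≥ -6 ∨ 3*tab[w + 2] + 3*m = -1).
Before the if: ((2*j ≥ 8 → m ≥ -4) → ((tab[2*j + 1] + tab[2*j + 6] ≠ -9 ∨ 4*j < 3) ↔ (tab[2] ≥ -6 ∨ 3*tab[2*j + 5] + 3*m = -1))) ∧ ((¬(2*j ≥ 8 → m ≥ -4)) → ((tab[w + 1] + tab[w + 3] ≠ -9 ∨ 2*w < 3) ↔ (tab[2] ≥ -6 ∨ 3*tab[w + 2] + 3*m = -1)))
Before w := m + w: ((2*j ≥ 8 → m ≥ -4) → ((tab[2*j + 1] + tab[2*j + 6] ≠ -9 ∨ 4*j < 3) ↔ (tab[2] ≥ -6 ∨ 3*tab[2*j + 5] + 3*m = -1))) ∧ ((¬(2*j ≥ 8 → m ≥ -4)) → ((tab[m + w + 1] + tab[m + w + 3] ≠ -9 ∨ 2*m + 2*w < 3) ↔ (tab[2] ≥ -6 ∨ 3*tab[m + w + 2] + 3*m = -1)))
Answer: WP = ((2*j ≥ 8 → m ≥ -4) → ((tab[2*j + 1] + tab[2*j + 6] ≠ -9 ∨ 4*j < 3) ↔ (tab[2] ≥ -6 ∨ 3*tab[2*j + 5] + 3*m = -1))) ∧ ((¬(2*j ≥ 8 → m ≥ -4)) → ((tab[m + w + 1] + tab[m + w + 3] ≠ -9 ∨ 2*m + 2*w < 3) ↔ (tab[2] ≥ -6 ∨ 3*tab[m + w + 2] + 3*m = -1)))


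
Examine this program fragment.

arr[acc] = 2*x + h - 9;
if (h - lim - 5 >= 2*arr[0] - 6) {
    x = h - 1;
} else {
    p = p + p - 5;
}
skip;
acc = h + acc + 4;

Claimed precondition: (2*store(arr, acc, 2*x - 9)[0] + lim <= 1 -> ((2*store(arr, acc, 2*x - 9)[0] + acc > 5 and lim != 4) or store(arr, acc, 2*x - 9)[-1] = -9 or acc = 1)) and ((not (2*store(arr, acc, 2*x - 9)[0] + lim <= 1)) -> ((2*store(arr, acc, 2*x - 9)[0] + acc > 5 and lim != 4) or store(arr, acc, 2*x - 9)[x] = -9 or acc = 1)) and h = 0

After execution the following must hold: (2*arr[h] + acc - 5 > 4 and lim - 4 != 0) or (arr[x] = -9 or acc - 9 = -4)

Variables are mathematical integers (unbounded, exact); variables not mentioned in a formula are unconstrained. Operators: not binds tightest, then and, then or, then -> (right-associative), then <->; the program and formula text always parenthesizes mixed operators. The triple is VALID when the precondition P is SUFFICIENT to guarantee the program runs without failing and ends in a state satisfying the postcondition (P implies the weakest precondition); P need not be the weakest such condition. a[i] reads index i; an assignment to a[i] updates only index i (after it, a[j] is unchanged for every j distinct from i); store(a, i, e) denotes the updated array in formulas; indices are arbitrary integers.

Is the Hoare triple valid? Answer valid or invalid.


Working backward. After the program, the postcondition (2*arr[h] + acc - 5 > 4 and lim - 4 != 0) or (arr[x] = -9 or acc - 9 = -4) must hold; in canonical form it is (2*arr[h] + acc > 9 and lim != 4) or arr[x] = -9 or acc = 5.
Before acc := h + acc + 4: (2*arr[h] + acc + h > 5 and lim != 4) or arr[x] = -9 or acc + h = 1
Before skip: (2*arr[h] + acc + h > 5 and lim != 4) or arr[x] = -9 or acc + h = 1
Then branch requires (2*arr[h] + acc + h > 5 and lim != 4) or arr[h - 1] = -9 or acc + h = 1; else branch requires (2*arr[h] + acc + h > 5 and lim != 4) or arr[x] = -9 or acc + h = 1.
Before the if: (h >= 2*arr[0] + lim - 1 -> ((2*arr[h] + acc + h > 5 and lim != 4) or arr[h - 1] = -9 or acc + h = 1)) and ((not (h >= 2*arr[0] + lim - 1)) -> ((2*arr[h] + acc + h > 5 and lim != 4) or arr[x] = -9 or acc + h = 1))
Before arr[acc] := 2*x + h - 9: (h >= 2*store(arr, acc, h + 2*x - 9)[0] + lim - 1 -> ((2*store(arr, acc, h + 2*x - 9)[h] + acc + h > 5 and lim != 4) or store(arr, acc, h + 2*x - 9)[h - 1] = -9 or acc + h = 1)) and ((not (h >= 2*store(arr, acc, h + 2*x - 9)[0] + lim - 1)) -> ((2*store(arr, acc, h + 2*x - 9)[h] + acc + h > 5 and lim != 4) or store(arr, acc, h + 2*x - 9)[x] = -9 or acc + h = 1))
The weakest precondition is (h >= 2*store(arr, acc, h + 2*x - 9)[0] + lim - 1 -> ((2*store(arr, acc, h + 2*x - 9)[h] + acc + h > 5 and lim != 4) or store(arr, acc, h + 2*x - 9)[h - 1] = -9 or acc + h = 1)) and ((not (h >= 2*store(arr, acc, h + 2*x - 9)[0] + lim - 1)) -> ((2*store(arr, acc, h + 2*x - 9)[h] + acc + h > 5 and lim != 4) or store(arr, acc, h + 2*x - 9)[x] = -9 or acc + h = 1)).
Check whether (2*store(arr, acc, 2*x - 9)[0] + lim <= 1 -> ((2*store(arr, acc, 2*x - 9)[0] + acc > 5 and lim != 4) or store(arr, acc, 2*x - 9)[-1] = -9 or acc = 1)) and ((not (2*store(arr, acc, 2*x - 9)[0] + lim <= 1)) -> ((2*store(arr, acc, 2*x - 9)[0] + acc > 5 and lim != 4) or store(arr, acc, 2*x - 9)[x] = -9 or acc = 1)) and h = 0 implies it.
Every state satisfying the precondition satisfies the weakest precondition: the implication holds.
Answer: valid


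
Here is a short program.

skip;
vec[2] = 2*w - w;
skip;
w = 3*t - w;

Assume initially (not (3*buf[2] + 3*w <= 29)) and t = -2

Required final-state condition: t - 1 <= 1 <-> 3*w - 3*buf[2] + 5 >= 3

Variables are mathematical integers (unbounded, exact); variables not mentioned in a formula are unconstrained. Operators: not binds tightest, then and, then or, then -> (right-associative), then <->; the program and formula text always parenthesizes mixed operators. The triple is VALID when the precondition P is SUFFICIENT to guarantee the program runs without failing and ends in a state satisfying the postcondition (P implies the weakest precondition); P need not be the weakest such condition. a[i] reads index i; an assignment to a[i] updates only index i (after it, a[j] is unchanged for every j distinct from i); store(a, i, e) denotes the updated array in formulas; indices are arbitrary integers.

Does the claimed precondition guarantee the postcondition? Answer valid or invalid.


Working backward. After the program, the postcondition t - 1 <= 1 <-> 3*w - 3*buf[2] + 5 >= 3 must hold; in canonical form it is t <= 2 <-> 3*w >= 3*buf[2] - 2.
Before w := 3*t - w: t <= 2 <-> 9*t >= 3*buf[2] + 3*w - 2
Before skip: t <= 2 <-> 9*t >= 3*buf[2] + 3*w - 2
Before vec[2] := 2*w - w: t <= 2 <-> 9*t >= 3*buf[2] + 3*w - 2
Before skip: t <= 2 <-> 9*t >= 3*buf[2] + 3*w - 2
The weakest precondition is t <= 2 <-> 9*t >= 3*buf[2] + 3*w - 2.
Check whether (not (3*buf[2] + 3*w <= 29)) and t = -2 implies it.
Countermodel: at the initial state buf = {[2] = 10, elsewhere 10}, t = -2, w = 0, the precondition holds but the weakest precondition fails.
Answer: invalid


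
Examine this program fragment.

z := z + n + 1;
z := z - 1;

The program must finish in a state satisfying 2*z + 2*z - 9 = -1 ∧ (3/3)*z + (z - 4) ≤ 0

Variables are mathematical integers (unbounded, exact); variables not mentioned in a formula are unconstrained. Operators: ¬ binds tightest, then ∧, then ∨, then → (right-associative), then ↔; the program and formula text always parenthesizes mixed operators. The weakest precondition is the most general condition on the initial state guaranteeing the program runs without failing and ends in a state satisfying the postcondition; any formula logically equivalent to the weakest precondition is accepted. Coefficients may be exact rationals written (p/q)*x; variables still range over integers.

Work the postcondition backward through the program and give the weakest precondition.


Working backward. After the program, the postcondition 2*z + 2*z - 9 = -1 ∧ (3/3)*z + (z - 4) ≤ 0 must hold; in canonical form it is 4*z = 8 ∧ 2*z ≤ 4.
Before z := z - 1: 4*z = 12 ∧ 2*z ≤ 6
Before z := z + n + 1: 4*n + 4*z = 8 ∧ 2*n + 2*z ≤ 4
Answer: WP = 4*n + 4*z = 8 ∧ 2*n + 2*z ≤ 4


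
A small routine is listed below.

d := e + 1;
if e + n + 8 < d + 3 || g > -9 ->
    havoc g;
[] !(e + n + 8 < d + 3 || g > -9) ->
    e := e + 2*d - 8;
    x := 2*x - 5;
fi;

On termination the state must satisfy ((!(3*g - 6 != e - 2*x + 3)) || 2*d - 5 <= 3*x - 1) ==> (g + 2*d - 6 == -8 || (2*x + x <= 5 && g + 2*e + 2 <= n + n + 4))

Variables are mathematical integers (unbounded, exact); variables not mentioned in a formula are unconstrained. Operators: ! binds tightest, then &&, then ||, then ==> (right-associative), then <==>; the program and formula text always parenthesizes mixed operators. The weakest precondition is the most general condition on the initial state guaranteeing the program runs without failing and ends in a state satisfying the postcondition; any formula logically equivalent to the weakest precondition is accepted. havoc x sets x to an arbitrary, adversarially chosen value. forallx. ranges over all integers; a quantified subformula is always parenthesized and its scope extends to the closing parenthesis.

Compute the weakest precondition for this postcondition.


Working backward. After the program, the postcondition ((!(3*g - 6 != e - 2*x + 3)) || 2*d - 5 <= 3*x - 1) ==> (g + 2*d - 6 == -8 || (2*x + x <= 5 && g + 2*e + 2 <= n + n + 4)) must hold; in canonical form it is ((!(3*g + 2*x != e + 9)) || 2*d <= 3*x + 4) ==> (2*d + g == -2 || (3*x <= 5 && 2*e + g <= 2*n + 2)).
Then branch requires forall g_1. (((!(3*g_1 + 2*x != e + 9)) || 2*d <= 3*x + 4) ==> (2*d + g_1 == -2 || (3*x <= 5 && 2*e + g_1 <= 2*n + 2))); else branch requires ((!(3*g + 4*x != 2*d + e + 11)) || 2*d <= 6*x - 11) ==> (2*d + g == -2 || (6*x <= 20 && 4*d + 2*e + g <= 2*n + 18)).
Before the if: ((e + n < d - 5 || g > -9) ==> (forall g_1. (((!(3*g_1 + 2*x != e + 9)) || 2*d <= 3*x + 4) ==> (2*d + g_1 == -2 || (3*x <= 5 && 2*e + g_1 <= 2*n + 2))))) && ((!(e + n < d - 5 || g > -9)) ==> (((!(3*g + 4*x != 2*d + e + 11)) || 2*d <= 6*x - 11) ==> (2*d + g == -2 || (6*x <= 20 && 4*d + 2*e + g <= 2*n + 18))))
Before d := e + 1: ((n < -4 || g > -9) ==> (forall g_1. (((!(3*g_1 + 2*x != e + 9)) || 2*e <= 3*x + 2) ==> (2*e + g_1 == -4 || (3*x <= 5 && 2*e + g_1 <= 2*n + 2))))) && ((!(n < -4 || g > -9)) ==> (((!(3*g + 4*x != 3*e + 13)) || 2*e <= 6*x - 13) ==> (2*e + g == -4 || (6*x <= 20 && 6*e + g <= 2*n + 14))))
Answer: WP = ((n < -4 || g > -9) ==> (forall g_1. (((!(3*g_1 + 2*x != e + 9)) || 2*e <= 3*x + 2) ==> (2*e + g_1 == -4 || (3*x <= 5 && 2*e + g_1 <= 2*n + 2))))) && ((!(n < -4 || g > -9)) ==> (((!(3*g + 4*x != 3*e + 13)) || 2*e <= 6*x - 13) ==> (2*e + g == -4 || (6*x <= 20 && 6*e + g <= 2*n + 14))))
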